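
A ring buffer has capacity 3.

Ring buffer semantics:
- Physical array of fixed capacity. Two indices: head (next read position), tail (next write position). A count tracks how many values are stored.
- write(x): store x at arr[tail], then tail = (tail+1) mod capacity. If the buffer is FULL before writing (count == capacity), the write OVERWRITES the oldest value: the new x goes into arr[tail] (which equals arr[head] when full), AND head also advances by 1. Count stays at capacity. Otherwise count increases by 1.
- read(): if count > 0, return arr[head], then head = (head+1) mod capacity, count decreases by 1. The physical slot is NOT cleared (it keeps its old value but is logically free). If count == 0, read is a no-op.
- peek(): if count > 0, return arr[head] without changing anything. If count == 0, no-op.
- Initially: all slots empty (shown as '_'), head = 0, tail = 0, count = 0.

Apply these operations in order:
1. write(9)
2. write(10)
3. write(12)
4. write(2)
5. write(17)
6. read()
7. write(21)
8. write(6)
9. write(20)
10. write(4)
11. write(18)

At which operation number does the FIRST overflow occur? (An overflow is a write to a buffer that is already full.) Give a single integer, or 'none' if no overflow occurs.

After op 1 (write(9)): arr=[9 _ _] head=0 tail=1 count=1
After op 2 (write(10)): arr=[9 10 _] head=0 tail=2 count=2
After op 3 (write(12)): arr=[9 10 12] head=0 tail=0 count=3
After op 4 (write(2)): arr=[2 10 12] head=1 tail=1 count=3
After op 5 (write(17)): arr=[2 17 12] head=2 tail=2 count=3
After op 6 (read()): arr=[2 17 12] head=0 tail=2 count=2
After op 7 (write(21)): arr=[2 17 21] head=0 tail=0 count=3
After op 8 (write(6)): arr=[6 17 21] head=1 tail=1 count=3
After op 9 (write(20)): arr=[6 20 21] head=2 tail=2 count=3
After op 10 (write(4)): arr=[6 20 4] head=0 tail=0 count=3
After op 11 (write(18)): arr=[18 20 4] head=1 tail=1 count=3

Answer: 4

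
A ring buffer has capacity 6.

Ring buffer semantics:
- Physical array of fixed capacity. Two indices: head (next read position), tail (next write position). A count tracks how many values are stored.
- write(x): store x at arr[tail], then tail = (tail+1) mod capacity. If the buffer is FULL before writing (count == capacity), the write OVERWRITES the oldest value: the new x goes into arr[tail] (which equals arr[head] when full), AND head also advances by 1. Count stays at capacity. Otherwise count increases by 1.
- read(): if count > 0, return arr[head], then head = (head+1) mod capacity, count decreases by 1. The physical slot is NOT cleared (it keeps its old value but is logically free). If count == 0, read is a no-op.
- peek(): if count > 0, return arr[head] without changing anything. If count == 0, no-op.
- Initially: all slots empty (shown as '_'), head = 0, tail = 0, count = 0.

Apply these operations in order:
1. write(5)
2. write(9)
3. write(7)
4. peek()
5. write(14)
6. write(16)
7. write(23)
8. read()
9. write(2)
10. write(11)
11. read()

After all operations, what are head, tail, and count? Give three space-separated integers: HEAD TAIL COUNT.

Answer: 3 2 5

Derivation:
After op 1 (write(5)): arr=[5 _ _ _ _ _] head=0 tail=1 count=1
After op 2 (write(9)): arr=[5 9 _ _ _ _] head=0 tail=2 count=2
After op 3 (write(7)): arr=[5 9 7 _ _ _] head=0 tail=3 count=3
After op 4 (peek()): arr=[5 9 7 _ _ _] head=0 tail=3 count=3
After op 5 (write(14)): arr=[5 9 7 14 _ _] head=0 tail=4 count=4
After op 6 (write(16)): arr=[5 9 7 14 16 _] head=0 tail=5 count=5
After op 7 (write(23)): arr=[5 9 7 14 16 23] head=0 tail=0 count=6
After op 8 (read()): arr=[5 9 7 14 16 23] head=1 tail=0 count=5
After op 9 (write(2)): arr=[2 9 7 14 16 23] head=1 tail=1 count=6
After op 10 (write(11)): arr=[2 11 7 14 16 23] head=2 tail=2 count=6
After op 11 (read()): arr=[2 11 7 14 16 23] head=3 tail=2 count=5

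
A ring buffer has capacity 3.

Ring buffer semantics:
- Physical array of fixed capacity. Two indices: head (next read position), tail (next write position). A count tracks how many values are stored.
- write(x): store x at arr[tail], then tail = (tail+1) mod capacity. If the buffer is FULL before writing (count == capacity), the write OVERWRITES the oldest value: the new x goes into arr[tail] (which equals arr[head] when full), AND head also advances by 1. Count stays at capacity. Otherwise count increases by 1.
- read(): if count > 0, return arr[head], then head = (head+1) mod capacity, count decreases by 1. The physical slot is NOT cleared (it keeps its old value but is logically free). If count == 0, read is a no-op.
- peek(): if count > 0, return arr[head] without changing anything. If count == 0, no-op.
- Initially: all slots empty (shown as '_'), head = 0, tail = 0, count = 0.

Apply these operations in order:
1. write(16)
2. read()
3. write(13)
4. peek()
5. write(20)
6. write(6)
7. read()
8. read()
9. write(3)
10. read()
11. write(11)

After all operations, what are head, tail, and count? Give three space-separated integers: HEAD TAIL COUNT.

After op 1 (write(16)): arr=[16 _ _] head=0 tail=1 count=1
After op 2 (read()): arr=[16 _ _] head=1 tail=1 count=0
After op 3 (write(13)): arr=[16 13 _] head=1 tail=2 count=1
After op 4 (peek()): arr=[16 13 _] head=1 tail=2 count=1
After op 5 (write(20)): arr=[16 13 20] head=1 tail=0 count=2
After op 6 (write(6)): arr=[6 13 20] head=1 tail=1 count=3
After op 7 (read()): arr=[6 13 20] head=2 tail=1 count=2
After op 8 (read()): arr=[6 13 20] head=0 tail=1 count=1
After op 9 (write(3)): arr=[6 3 20] head=0 tail=2 count=2
After op 10 (read()): arr=[6 3 20] head=1 tail=2 count=1
After op 11 (write(11)): arr=[6 3 11] head=1 tail=0 count=2

Answer: 1 0 2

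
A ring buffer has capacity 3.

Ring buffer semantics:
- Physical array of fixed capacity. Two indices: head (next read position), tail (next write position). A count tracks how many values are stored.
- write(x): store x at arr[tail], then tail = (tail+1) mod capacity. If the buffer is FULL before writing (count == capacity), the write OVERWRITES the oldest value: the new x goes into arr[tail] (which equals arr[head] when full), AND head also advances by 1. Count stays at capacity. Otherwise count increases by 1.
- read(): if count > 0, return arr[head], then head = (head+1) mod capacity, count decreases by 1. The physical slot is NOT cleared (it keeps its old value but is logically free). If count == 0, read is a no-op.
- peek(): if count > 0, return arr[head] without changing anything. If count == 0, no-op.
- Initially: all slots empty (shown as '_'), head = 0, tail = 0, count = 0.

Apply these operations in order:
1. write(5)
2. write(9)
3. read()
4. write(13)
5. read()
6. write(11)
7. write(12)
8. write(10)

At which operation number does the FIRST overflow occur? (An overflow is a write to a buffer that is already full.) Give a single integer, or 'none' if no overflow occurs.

After op 1 (write(5)): arr=[5 _ _] head=0 tail=1 count=1
After op 2 (write(9)): arr=[5 9 _] head=0 tail=2 count=2
After op 3 (read()): arr=[5 9 _] head=1 tail=2 count=1
After op 4 (write(13)): arr=[5 9 13] head=1 tail=0 count=2
After op 5 (read()): arr=[5 9 13] head=2 tail=0 count=1
After op 6 (write(11)): arr=[11 9 13] head=2 tail=1 count=2
After op 7 (write(12)): arr=[11 12 13] head=2 tail=2 count=3
After op 8 (write(10)): arr=[11 12 10] head=0 tail=0 count=3

Answer: 8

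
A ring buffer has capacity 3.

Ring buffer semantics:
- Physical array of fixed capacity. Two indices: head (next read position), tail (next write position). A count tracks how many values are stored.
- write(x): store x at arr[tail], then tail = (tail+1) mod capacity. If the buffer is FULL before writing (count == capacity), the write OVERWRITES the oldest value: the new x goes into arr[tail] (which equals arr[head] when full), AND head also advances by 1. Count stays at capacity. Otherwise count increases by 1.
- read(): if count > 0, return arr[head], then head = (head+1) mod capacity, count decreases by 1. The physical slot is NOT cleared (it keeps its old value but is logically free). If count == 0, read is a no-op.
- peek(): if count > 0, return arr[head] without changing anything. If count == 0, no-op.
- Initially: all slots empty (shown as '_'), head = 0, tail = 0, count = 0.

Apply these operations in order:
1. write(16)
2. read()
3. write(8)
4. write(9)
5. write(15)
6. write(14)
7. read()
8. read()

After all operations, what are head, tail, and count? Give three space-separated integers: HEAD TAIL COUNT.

After op 1 (write(16)): arr=[16 _ _] head=0 tail=1 count=1
After op 2 (read()): arr=[16 _ _] head=1 tail=1 count=0
After op 3 (write(8)): arr=[16 8 _] head=1 tail=2 count=1
After op 4 (write(9)): arr=[16 8 9] head=1 tail=0 count=2
After op 5 (write(15)): arr=[15 8 9] head=1 tail=1 count=3
After op 6 (write(14)): arr=[15 14 9] head=2 tail=2 count=3
After op 7 (read()): arr=[15 14 9] head=0 tail=2 count=2
After op 8 (read()): arr=[15 14 9] head=1 tail=2 count=1

Answer: 1 2 1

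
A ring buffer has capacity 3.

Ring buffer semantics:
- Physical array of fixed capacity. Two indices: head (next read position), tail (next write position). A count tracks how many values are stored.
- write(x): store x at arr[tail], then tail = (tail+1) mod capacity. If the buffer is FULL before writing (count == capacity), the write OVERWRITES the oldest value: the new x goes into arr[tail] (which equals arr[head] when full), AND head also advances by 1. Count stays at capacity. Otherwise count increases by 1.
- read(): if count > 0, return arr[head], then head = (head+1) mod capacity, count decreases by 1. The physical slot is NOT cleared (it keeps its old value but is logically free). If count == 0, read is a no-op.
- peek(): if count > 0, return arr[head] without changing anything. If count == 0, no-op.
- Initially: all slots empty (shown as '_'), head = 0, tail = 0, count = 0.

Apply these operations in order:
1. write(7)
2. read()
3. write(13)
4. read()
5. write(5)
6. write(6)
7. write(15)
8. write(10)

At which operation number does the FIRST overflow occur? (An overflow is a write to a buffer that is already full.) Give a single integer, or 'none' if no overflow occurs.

Answer: 8

Derivation:
After op 1 (write(7)): arr=[7 _ _] head=0 tail=1 count=1
After op 2 (read()): arr=[7 _ _] head=1 tail=1 count=0
After op 3 (write(13)): arr=[7 13 _] head=1 tail=2 count=1
After op 4 (read()): arr=[7 13 _] head=2 tail=2 count=0
After op 5 (write(5)): arr=[7 13 5] head=2 tail=0 count=1
After op 6 (write(6)): arr=[6 13 5] head=2 tail=1 count=2
After op 7 (write(15)): arr=[6 15 5] head=2 tail=2 count=3
After op 8 (write(10)): arr=[6 15 10] head=0 tail=0 count=3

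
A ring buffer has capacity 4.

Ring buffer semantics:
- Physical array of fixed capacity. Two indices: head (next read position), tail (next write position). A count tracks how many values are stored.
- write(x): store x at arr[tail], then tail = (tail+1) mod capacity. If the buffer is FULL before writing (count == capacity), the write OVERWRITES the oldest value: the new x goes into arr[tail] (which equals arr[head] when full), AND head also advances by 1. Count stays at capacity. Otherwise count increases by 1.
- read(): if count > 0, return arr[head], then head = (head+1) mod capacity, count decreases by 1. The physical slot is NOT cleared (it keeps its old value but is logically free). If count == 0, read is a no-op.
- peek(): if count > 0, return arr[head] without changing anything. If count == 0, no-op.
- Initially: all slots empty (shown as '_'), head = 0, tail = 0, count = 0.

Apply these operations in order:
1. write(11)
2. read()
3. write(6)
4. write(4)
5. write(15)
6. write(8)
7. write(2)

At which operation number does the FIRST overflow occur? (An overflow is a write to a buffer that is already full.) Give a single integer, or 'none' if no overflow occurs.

After op 1 (write(11)): arr=[11 _ _ _] head=0 tail=1 count=1
After op 2 (read()): arr=[11 _ _ _] head=1 tail=1 count=0
After op 3 (write(6)): arr=[11 6 _ _] head=1 tail=2 count=1
After op 4 (write(4)): arr=[11 6 4 _] head=1 tail=3 count=2
After op 5 (write(15)): arr=[11 6 4 15] head=1 tail=0 count=3
After op 6 (write(8)): arr=[8 6 4 15] head=1 tail=1 count=4
After op 7 (write(2)): arr=[8 2 4 15] head=2 tail=2 count=4

Answer: 7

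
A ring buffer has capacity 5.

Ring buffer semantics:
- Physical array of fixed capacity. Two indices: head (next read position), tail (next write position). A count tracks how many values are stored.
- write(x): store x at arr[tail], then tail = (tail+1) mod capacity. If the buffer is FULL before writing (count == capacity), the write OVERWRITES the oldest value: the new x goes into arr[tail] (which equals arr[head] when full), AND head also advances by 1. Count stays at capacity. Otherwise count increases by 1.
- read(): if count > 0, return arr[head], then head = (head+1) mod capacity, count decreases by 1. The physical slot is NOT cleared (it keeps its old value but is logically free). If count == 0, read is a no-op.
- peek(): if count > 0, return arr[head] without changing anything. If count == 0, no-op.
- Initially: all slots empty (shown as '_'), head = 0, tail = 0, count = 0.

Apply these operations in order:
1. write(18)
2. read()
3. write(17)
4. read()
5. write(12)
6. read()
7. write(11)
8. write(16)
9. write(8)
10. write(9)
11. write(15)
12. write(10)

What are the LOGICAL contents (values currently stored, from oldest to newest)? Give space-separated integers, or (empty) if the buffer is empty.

After op 1 (write(18)): arr=[18 _ _ _ _] head=0 tail=1 count=1
After op 2 (read()): arr=[18 _ _ _ _] head=1 tail=1 count=0
After op 3 (write(17)): arr=[18 17 _ _ _] head=1 tail=2 count=1
After op 4 (read()): arr=[18 17 _ _ _] head=2 tail=2 count=0
After op 5 (write(12)): arr=[18 17 12 _ _] head=2 tail=3 count=1
After op 6 (read()): arr=[18 17 12 _ _] head=3 tail=3 count=0
After op 7 (write(11)): arr=[18 17 12 11 _] head=3 tail=4 count=1
After op 8 (write(16)): arr=[18 17 12 11 16] head=3 tail=0 count=2
After op 9 (write(8)): arr=[8 17 12 11 16] head=3 tail=1 count=3
After op 10 (write(9)): arr=[8 9 12 11 16] head=3 tail=2 count=4
After op 11 (write(15)): arr=[8 9 15 11 16] head=3 tail=3 count=5
After op 12 (write(10)): arr=[8 9 15 10 16] head=4 tail=4 count=5

Answer: 16 8 9 15 10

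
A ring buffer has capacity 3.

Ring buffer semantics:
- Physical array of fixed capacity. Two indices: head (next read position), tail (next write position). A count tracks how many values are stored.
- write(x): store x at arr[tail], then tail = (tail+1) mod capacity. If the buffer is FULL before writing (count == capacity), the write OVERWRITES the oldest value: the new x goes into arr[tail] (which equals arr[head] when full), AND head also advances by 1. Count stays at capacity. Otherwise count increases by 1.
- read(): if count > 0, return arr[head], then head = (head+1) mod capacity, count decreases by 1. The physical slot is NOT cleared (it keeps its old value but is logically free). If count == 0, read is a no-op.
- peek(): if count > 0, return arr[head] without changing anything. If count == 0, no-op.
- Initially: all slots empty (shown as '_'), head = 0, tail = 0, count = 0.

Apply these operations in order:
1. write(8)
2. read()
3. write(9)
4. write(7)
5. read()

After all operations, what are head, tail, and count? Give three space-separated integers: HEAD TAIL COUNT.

Answer: 2 0 1

Derivation:
After op 1 (write(8)): arr=[8 _ _] head=0 tail=1 count=1
After op 2 (read()): arr=[8 _ _] head=1 tail=1 count=0
After op 3 (write(9)): arr=[8 9 _] head=1 tail=2 count=1
After op 4 (write(7)): arr=[8 9 7] head=1 tail=0 count=2
After op 5 (read()): arr=[8 9 7] head=2 tail=0 count=1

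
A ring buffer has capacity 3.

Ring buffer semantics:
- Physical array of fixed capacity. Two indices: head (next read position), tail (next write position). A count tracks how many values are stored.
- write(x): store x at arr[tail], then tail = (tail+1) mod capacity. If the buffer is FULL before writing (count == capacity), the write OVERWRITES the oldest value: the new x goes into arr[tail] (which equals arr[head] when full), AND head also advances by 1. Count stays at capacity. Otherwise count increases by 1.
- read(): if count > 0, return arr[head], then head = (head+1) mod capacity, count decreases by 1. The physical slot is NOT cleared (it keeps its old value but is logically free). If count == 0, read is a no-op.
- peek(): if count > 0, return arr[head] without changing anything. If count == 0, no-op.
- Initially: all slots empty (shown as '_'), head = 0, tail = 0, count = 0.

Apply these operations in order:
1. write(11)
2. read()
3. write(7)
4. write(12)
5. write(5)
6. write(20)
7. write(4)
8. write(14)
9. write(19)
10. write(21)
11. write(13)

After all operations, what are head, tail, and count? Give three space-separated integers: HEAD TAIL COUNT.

Answer: 1 1 3

Derivation:
After op 1 (write(11)): arr=[11 _ _] head=0 tail=1 count=1
After op 2 (read()): arr=[11 _ _] head=1 tail=1 count=0
After op 3 (write(7)): arr=[11 7 _] head=1 tail=2 count=1
After op 4 (write(12)): arr=[11 7 12] head=1 tail=0 count=2
After op 5 (write(5)): arr=[5 7 12] head=1 tail=1 count=3
After op 6 (write(20)): arr=[5 20 12] head=2 tail=2 count=3
After op 7 (write(4)): arr=[5 20 4] head=0 tail=0 count=3
After op 8 (write(14)): arr=[14 20 4] head=1 tail=1 count=3
After op 9 (write(19)): arr=[14 19 4] head=2 tail=2 count=3
After op 10 (write(21)): arr=[14 19 21] head=0 tail=0 count=3
After op 11 (write(13)): arr=[13 19 21] head=1 tail=1 count=3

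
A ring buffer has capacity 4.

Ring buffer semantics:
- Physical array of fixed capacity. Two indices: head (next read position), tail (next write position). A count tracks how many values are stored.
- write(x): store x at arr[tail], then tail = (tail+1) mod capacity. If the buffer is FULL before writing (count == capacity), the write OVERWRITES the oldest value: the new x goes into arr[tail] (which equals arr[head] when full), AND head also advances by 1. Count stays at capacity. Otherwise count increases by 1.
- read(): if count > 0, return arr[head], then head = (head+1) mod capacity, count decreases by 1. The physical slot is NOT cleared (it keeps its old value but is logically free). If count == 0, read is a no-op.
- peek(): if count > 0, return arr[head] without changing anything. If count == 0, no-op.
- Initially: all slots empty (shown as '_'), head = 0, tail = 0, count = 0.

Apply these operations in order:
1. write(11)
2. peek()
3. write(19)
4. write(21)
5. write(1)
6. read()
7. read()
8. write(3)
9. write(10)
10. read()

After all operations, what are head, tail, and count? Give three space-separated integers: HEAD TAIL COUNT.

After op 1 (write(11)): arr=[11 _ _ _] head=0 tail=1 count=1
After op 2 (peek()): arr=[11 _ _ _] head=0 tail=1 count=1
After op 3 (write(19)): arr=[11 19 _ _] head=0 tail=2 count=2
After op 4 (write(21)): arr=[11 19 21 _] head=0 tail=3 count=3
After op 5 (write(1)): arr=[11 19 21 1] head=0 tail=0 count=4
After op 6 (read()): arr=[11 19 21 1] head=1 tail=0 count=3
After op 7 (read()): arr=[11 19 21 1] head=2 tail=0 count=2
After op 8 (write(3)): arr=[3 19 21 1] head=2 tail=1 count=3
After op 9 (write(10)): arr=[3 10 21 1] head=2 tail=2 count=4
After op 10 (read()): arr=[3 10 21 1] head=3 tail=2 count=3

Answer: 3 2 3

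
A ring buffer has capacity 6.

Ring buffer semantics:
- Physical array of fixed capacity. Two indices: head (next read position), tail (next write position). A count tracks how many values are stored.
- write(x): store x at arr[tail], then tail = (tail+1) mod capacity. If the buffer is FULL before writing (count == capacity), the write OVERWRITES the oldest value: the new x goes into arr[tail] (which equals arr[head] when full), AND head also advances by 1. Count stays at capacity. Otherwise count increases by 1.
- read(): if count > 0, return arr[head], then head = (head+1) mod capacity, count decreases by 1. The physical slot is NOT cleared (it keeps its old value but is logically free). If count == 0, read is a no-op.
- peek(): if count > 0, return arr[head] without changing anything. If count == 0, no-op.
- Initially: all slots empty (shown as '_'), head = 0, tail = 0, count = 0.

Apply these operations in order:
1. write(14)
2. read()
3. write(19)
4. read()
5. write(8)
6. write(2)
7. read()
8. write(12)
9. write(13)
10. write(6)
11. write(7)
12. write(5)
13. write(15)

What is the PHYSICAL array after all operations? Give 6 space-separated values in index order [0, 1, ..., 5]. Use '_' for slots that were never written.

Answer: 6 7 5 15 12 13

Derivation:
After op 1 (write(14)): arr=[14 _ _ _ _ _] head=0 tail=1 count=1
After op 2 (read()): arr=[14 _ _ _ _ _] head=1 tail=1 count=0
After op 3 (write(19)): arr=[14 19 _ _ _ _] head=1 tail=2 count=1
After op 4 (read()): arr=[14 19 _ _ _ _] head=2 tail=2 count=0
After op 5 (write(8)): arr=[14 19 8 _ _ _] head=2 tail=3 count=1
After op 6 (write(2)): arr=[14 19 8 2 _ _] head=2 tail=4 count=2
After op 7 (read()): arr=[14 19 8 2 _ _] head=3 tail=4 count=1
After op 8 (write(12)): arr=[14 19 8 2 12 _] head=3 tail=5 count=2
After op 9 (write(13)): arr=[14 19 8 2 12 13] head=3 tail=0 count=3
After op 10 (write(6)): arr=[6 19 8 2 12 13] head=3 tail=1 count=4
After op 11 (write(7)): arr=[6 7 8 2 12 13] head=3 tail=2 count=5
After op 12 (write(5)): arr=[6 7 5 2 12 13] head=3 tail=3 count=6
After op 13 (write(15)): arr=[6 7 5 15 12 13] head=4 tail=4 count=6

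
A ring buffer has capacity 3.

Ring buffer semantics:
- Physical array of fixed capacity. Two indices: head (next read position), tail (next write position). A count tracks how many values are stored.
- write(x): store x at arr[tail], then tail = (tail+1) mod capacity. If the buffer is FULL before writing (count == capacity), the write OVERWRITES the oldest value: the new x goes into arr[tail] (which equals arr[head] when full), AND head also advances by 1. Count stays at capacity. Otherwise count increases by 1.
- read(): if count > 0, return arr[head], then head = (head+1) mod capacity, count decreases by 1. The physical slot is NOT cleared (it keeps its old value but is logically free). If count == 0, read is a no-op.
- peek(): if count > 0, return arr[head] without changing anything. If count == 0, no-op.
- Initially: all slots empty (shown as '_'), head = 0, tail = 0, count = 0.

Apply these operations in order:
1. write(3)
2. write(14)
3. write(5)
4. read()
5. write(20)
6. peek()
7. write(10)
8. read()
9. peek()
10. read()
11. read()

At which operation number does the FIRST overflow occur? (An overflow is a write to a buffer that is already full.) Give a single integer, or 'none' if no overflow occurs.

After op 1 (write(3)): arr=[3 _ _] head=0 tail=1 count=1
After op 2 (write(14)): arr=[3 14 _] head=0 tail=2 count=2
After op 3 (write(5)): arr=[3 14 5] head=0 tail=0 count=3
After op 4 (read()): arr=[3 14 5] head=1 tail=0 count=2
After op 5 (write(20)): arr=[20 14 5] head=1 tail=1 count=3
After op 6 (peek()): arr=[20 14 5] head=1 tail=1 count=3
After op 7 (write(10)): arr=[20 10 5] head=2 tail=2 count=3
After op 8 (read()): arr=[20 10 5] head=0 tail=2 count=2
After op 9 (peek()): arr=[20 10 5] head=0 tail=2 count=2
After op 10 (read()): arr=[20 10 5] head=1 tail=2 count=1
After op 11 (read()): arr=[20 10 5] head=2 tail=2 count=0

Answer: 7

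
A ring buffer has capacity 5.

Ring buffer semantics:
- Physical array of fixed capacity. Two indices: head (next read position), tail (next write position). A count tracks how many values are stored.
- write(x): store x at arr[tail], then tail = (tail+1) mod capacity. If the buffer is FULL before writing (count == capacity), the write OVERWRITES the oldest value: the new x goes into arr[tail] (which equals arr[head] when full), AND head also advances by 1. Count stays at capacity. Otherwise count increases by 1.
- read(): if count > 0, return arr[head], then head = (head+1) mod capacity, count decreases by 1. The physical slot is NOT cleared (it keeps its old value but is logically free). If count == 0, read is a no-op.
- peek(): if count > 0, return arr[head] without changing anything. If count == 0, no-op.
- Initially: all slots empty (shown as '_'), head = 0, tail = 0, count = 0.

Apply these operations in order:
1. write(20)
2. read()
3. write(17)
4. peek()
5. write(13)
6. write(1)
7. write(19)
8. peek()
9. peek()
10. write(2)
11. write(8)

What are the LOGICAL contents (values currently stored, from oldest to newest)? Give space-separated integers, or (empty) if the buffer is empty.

After op 1 (write(20)): arr=[20 _ _ _ _] head=0 tail=1 count=1
After op 2 (read()): arr=[20 _ _ _ _] head=1 tail=1 count=0
After op 3 (write(17)): arr=[20 17 _ _ _] head=1 tail=2 count=1
After op 4 (peek()): arr=[20 17 _ _ _] head=1 tail=2 count=1
After op 5 (write(13)): arr=[20 17 13 _ _] head=1 tail=3 count=2
After op 6 (write(1)): arr=[20 17 13 1 _] head=1 tail=4 count=3
After op 7 (write(19)): arr=[20 17 13 1 19] head=1 tail=0 count=4
After op 8 (peek()): arr=[20 17 13 1 19] head=1 tail=0 count=4
After op 9 (peek()): arr=[20 17 13 1 19] head=1 tail=0 count=4
After op 10 (write(2)): arr=[2 17 13 1 19] head=1 tail=1 count=5
After op 11 (write(8)): arr=[2 8 13 1 19] head=2 tail=2 count=5

Answer: 13 1 19 2 8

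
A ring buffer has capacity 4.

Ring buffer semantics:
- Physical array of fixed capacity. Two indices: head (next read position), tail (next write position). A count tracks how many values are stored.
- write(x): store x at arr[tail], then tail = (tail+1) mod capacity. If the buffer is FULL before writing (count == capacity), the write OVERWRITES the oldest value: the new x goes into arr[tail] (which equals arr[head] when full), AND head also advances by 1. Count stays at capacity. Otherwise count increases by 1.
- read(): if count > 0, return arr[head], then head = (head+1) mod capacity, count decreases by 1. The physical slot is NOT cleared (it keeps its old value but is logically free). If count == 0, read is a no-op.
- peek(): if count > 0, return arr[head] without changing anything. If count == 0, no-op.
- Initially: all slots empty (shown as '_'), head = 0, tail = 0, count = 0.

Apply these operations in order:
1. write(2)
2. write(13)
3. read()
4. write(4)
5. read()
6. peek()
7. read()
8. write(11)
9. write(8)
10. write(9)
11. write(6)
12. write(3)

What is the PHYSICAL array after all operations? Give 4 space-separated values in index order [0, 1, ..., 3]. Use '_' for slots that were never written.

Answer: 8 9 6 3

Derivation:
After op 1 (write(2)): arr=[2 _ _ _] head=0 tail=1 count=1
After op 2 (write(13)): arr=[2 13 _ _] head=0 tail=2 count=2
After op 3 (read()): arr=[2 13 _ _] head=1 tail=2 count=1
After op 4 (write(4)): arr=[2 13 4 _] head=1 tail=3 count=2
After op 5 (read()): arr=[2 13 4 _] head=2 tail=3 count=1
After op 6 (peek()): arr=[2 13 4 _] head=2 tail=3 count=1
After op 7 (read()): arr=[2 13 4 _] head=3 tail=3 count=0
After op 8 (write(11)): arr=[2 13 4 11] head=3 tail=0 count=1
After op 9 (write(8)): arr=[8 13 4 11] head=3 tail=1 count=2
After op 10 (write(9)): arr=[8 9 4 11] head=3 tail=2 count=3
After op 11 (write(6)): arr=[8 9 6 11] head=3 tail=3 count=4
After op 12 (write(3)): arr=[8 9 6 3] head=0 tail=0 count=4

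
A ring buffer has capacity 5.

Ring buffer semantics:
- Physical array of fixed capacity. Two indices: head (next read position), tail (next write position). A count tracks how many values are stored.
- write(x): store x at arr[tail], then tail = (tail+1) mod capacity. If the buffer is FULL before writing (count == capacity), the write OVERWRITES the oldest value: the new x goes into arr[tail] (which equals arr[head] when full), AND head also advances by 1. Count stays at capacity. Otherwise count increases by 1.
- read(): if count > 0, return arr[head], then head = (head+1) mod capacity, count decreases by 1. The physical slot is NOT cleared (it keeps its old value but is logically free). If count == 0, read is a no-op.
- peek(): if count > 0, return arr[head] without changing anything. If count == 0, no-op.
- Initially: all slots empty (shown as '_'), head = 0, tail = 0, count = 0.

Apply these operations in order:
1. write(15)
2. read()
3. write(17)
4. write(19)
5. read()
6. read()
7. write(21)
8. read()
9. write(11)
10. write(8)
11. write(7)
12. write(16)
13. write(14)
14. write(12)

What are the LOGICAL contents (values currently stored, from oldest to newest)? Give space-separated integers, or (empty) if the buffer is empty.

After op 1 (write(15)): arr=[15 _ _ _ _] head=0 tail=1 count=1
After op 2 (read()): arr=[15 _ _ _ _] head=1 tail=1 count=0
After op 3 (write(17)): arr=[15 17 _ _ _] head=1 tail=2 count=1
After op 4 (write(19)): arr=[15 17 19 _ _] head=1 tail=3 count=2
After op 5 (read()): arr=[15 17 19 _ _] head=2 tail=3 count=1
After op 6 (read()): arr=[15 17 19 _ _] head=3 tail=3 count=0
After op 7 (write(21)): arr=[15 17 19 21 _] head=3 tail=4 count=1
After op 8 (read()): arr=[15 17 19 21 _] head=4 tail=4 count=0
After op 9 (write(11)): arr=[15 17 19 21 11] head=4 tail=0 count=1
After op 10 (write(8)): arr=[8 17 19 21 11] head=4 tail=1 count=2
After op 11 (write(7)): arr=[8 7 19 21 11] head=4 tail=2 count=3
After op 12 (write(16)): arr=[8 7 16 21 11] head=4 tail=3 count=4
After op 13 (write(14)): arr=[8 7 16 14 11] head=4 tail=4 count=5
After op 14 (write(12)): arr=[8 7 16 14 12] head=0 tail=0 count=5

Answer: 8 7 16 14 12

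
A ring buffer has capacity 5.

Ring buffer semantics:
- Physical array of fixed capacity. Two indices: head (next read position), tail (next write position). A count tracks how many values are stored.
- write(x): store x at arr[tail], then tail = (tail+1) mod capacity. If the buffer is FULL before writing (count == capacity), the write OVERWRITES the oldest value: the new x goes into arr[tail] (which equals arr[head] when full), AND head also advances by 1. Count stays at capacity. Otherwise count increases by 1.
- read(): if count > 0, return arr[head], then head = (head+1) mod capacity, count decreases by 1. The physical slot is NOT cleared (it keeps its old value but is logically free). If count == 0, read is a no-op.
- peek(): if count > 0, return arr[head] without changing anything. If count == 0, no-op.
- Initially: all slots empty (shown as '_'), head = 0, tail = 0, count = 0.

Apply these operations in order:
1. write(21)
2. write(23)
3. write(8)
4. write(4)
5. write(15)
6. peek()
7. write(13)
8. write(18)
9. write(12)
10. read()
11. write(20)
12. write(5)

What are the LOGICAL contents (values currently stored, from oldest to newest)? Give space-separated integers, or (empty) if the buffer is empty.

After op 1 (write(21)): arr=[21 _ _ _ _] head=0 tail=1 count=1
After op 2 (write(23)): arr=[21 23 _ _ _] head=0 tail=2 count=2
After op 3 (write(8)): arr=[21 23 8 _ _] head=0 tail=3 count=3
After op 4 (write(4)): arr=[21 23 8 4 _] head=0 tail=4 count=4
After op 5 (write(15)): arr=[21 23 8 4 15] head=0 tail=0 count=5
After op 6 (peek()): arr=[21 23 8 4 15] head=0 tail=0 count=5
After op 7 (write(13)): arr=[13 23 8 4 15] head=1 tail=1 count=5
After op 8 (write(18)): arr=[13 18 8 4 15] head=2 tail=2 count=5
After op 9 (write(12)): arr=[13 18 12 4 15] head=3 tail=3 count=5
After op 10 (read()): arr=[13 18 12 4 15] head=4 tail=3 count=4
After op 11 (write(20)): arr=[13 18 12 20 15] head=4 tail=4 count=5
After op 12 (write(5)): arr=[13 18 12 20 5] head=0 tail=0 count=5

Answer: 13 18 12 20 5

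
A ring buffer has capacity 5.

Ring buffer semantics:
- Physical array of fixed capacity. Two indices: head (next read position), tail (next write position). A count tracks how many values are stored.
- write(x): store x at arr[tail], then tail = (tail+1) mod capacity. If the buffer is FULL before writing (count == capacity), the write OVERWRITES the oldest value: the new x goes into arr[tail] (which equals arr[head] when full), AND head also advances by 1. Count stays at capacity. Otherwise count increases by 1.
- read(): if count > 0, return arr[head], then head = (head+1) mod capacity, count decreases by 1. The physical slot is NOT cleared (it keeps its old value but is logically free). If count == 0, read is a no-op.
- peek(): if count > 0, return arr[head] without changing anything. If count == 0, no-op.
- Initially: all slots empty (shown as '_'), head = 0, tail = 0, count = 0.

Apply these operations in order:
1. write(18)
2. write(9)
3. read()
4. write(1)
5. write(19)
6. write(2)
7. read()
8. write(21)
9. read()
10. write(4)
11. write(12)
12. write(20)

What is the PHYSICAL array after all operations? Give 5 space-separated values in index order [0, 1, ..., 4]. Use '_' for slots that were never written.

After op 1 (write(18)): arr=[18 _ _ _ _] head=0 tail=1 count=1
After op 2 (write(9)): arr=[18 9 _ _ _] head=0 tail=2 count=2
After op 3 (read()): arr=[18 9 _ _ _] head=1 tail=2 count=1
After op 4 (write(1)): arr=[18 9 1 _ _] head=1 tail=3 count=2
After op 5 (write(19)): arr=[18 9 1 19 _] head=1 tail=4 count=3
After op 6 (write(2)): arr=[18 9 1 19 2] head=1 tail=0 count=4
After op 7 (read()): arr=[18 9 1 19 2] head=2 tail=0 count=3
After op 8 (write(21)): arr=[21 9 1 19 2] head=2 tail=1 count=4
After op 9 (read()): arr=[21 9 1 19 2] head=3 tail=1 count=3
After op 10 (write(4)): arr=[21 4 1 19 2] head=3 tail=2 count=4
After op 11 (write(12)): arr=[21 4 12 19 2] head=3 tail=3 count=5
After op 12 (write(20)): arr=[21 4 12 20 2] head=4 tail=4 count=5

Answer: 21 4 12 20 2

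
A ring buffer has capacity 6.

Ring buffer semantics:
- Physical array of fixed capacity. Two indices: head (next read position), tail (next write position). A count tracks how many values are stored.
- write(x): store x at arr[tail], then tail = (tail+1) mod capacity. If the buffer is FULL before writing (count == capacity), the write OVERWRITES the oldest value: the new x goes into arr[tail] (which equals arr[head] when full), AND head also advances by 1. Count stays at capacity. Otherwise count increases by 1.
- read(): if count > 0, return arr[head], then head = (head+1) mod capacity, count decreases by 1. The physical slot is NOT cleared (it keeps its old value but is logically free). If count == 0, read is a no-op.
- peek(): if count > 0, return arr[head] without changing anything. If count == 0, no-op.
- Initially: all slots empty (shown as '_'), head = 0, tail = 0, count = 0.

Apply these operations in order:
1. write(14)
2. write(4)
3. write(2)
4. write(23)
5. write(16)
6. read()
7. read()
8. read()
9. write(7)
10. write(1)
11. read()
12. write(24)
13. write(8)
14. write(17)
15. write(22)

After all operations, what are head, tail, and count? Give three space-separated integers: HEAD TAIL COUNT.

Answer: 5 5 6

Derivation:
After op 1 (write(14)): arr=[14 _ _ _ _ _] head=0 tail=1 count=1
After op 2 (write(4)): arr=[14 4 _ _ _ _] head=0 tail=2 count=2
After op 3 (write(2)): arr=[14 4 2 _ _ _] head=0 tail=3 count=3
After op 4 (write(23)): arr=[14 4 2 23 _ _] head=0 tail=4 count=4
After op 5 (write(16)): arr=[14 4 2 23 16 _] head=0 tail=5 count=5
After op 6 (read()): arr=[14 4 2 23 16 _] head=1 tail=5 count=4
After op 7 (read()): arr=[14 4 2 23 16 _] head=2 tail=5 count=3
After op 8 (read()): arr=[14 4 2 23 16 _] head=3 tail=5 count=2
After op 9 (write(7)): arr=[14 4 2 23 16 7] head=3 tail=0 count=3
After op 10 (write(1)): arr=[1 4 2 23 16 7] head=3 tail=1 count=4
After op 11 (read()): arr=[1 4 2 23 16 7] head=4 tail=1 count=3
After op 12 (write(24)): arr=[1 24 2 23 16 7] head=4 tail=2 count=4
After op 13 (write(8)): arr=[1 24 8 23 16 7] head=4 tail=3 count=5
After op 14 (write(17)): arr=[1 24 8 17 16 7] head=4 tail=4 count=6
After op 15 (write(22)): arr=[1 24 8 17 22 7] head=5 tail=5 count=6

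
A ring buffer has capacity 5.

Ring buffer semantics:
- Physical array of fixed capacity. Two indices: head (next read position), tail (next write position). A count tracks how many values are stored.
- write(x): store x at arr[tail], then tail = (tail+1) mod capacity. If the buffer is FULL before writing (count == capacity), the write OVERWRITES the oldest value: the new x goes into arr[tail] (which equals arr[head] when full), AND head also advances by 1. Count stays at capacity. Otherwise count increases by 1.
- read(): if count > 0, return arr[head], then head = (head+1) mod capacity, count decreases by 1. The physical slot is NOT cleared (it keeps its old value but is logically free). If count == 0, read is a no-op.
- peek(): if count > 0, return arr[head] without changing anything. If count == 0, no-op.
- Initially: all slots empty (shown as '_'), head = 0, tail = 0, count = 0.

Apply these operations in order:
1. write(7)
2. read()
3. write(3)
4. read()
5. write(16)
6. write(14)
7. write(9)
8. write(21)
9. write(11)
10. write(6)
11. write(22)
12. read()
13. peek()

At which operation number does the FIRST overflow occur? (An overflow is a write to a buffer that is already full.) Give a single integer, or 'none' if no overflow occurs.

Answer: 10

Derivation:
After op 1 (write(7)): arr=[7 _ _ _ _] head=0 tail=1 count=1
After op 2 (read()): arr=[7 _ _ _ _] head=1 tail=1 count=0
After op 3 (write(3)): arr=[7 3 _ _ _] head=1 tail=2 count=1
After op 4 (read()): arr=[7 3 _ _ _] head=2 tail=2 count=0
After op 5 (write(16)): arr=[7 3 16 _ _] head=2 tail=3 count=1
After op 6 (write(14)): arr=[7 3 16 14 _] head=2 tail=4 count=2
After op 7 (write(9)): arr=[7 3 16 14 9] head=2 tail=0 count=3
After op 8 (write(21)): arr=[21 3 16 14 9] head=2 tail=1 count=4
After op 9 (write(11)): arr=[21 11 16 14 9] head=2 tail=2 count=5
After op 10 (write(6)): arr=[21 11 6 14 9] head=3 tail=3 count=5
After op 11 (write(22)): arr=[21 11 6 22 9] head=4 tail=4 count=5
After op 12 (read()): arr=[21 11 6 22 9] head=0 tail=4 count=4
After op 13 (peek()): arr=[21 11 6 22 9] head=0 tail=4 count=4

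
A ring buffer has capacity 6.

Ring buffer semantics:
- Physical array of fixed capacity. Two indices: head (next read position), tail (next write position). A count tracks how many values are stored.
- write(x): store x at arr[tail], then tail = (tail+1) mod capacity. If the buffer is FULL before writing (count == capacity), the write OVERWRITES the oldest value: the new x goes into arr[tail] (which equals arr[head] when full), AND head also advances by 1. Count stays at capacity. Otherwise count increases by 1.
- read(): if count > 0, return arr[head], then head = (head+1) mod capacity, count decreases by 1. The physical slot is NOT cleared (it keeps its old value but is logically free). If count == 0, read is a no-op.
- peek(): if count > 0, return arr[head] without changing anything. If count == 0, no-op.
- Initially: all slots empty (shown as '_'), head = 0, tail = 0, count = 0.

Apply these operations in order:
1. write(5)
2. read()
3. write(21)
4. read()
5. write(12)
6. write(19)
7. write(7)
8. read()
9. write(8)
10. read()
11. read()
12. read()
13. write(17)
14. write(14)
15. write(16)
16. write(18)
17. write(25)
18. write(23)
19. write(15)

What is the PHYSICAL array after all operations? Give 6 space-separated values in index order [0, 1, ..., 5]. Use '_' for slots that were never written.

After op 1 (write(5)): arr=[5 _ _ _ _ _] head=0 tail=1 count=1
After op 2 (read()): arr=[5 _ _ _ _ _] head=1 tail=1 count=0
After op 3 (write(21)): arr=[5 21 _ _ _ _] head=1 tail=2 count=1
After op 4 (read()): arr=[5 21 _ _ _ _] head=2 tail=2 count=0
After op 5 (write(12)): arr=[5 21 12 _ _ _] head=2 tail=3 count=1
After op 6 (write(19)): arr=[5 21 12 19 _ _] head=2 tail=4 count=2
After op 7 (write(7)): arr=[5 21 12 19 7 _] head=2 tail=5 count=3
After op 8 (read()): arr=[5 21 12 19 7 _] head=3 tail=5 count=2
After op 9 (write(8)): arr=[5 21 12 19 7 8] head=3 tail=0 count=3
After op 10 (read()): arr=[5 21 12 19 7 8] head=4 tail=0 count=2
After op 11 (read()): arr=[5 21 12 19 7 8] head=5 tail=0 count=1
After op 12 (read()): arr=[5 21 12 19 7 8] head=0 tail=0 count=0
After op 13 (write(17)): arr=[17 21 12 19 7 8] head=0 tail=1 count=1
After op 14 (write(14)): arr=[17 14 12 19 7 8] head=0 tail=2 count=2
After op 15 (write(16)): arr=[17 14 16 19 7 8] head=0 tail=3 count=3
After op 16 (write(18)): arr=[17 14 16 18 7 8] head=0 tail=4 count=4
After op 17 (write(25)): arr=[17 14 16 18 25 8] head=0 tail=5 count=5
After op 18 (write(23)): arr=[17 14 16 18 25 23] head=0 tail=0 count=6
After op 19 (write(15)): arr=[15 14 16 18 25 23] head=1 tail=1 count=6

Answer: 15 14 16 18 25 23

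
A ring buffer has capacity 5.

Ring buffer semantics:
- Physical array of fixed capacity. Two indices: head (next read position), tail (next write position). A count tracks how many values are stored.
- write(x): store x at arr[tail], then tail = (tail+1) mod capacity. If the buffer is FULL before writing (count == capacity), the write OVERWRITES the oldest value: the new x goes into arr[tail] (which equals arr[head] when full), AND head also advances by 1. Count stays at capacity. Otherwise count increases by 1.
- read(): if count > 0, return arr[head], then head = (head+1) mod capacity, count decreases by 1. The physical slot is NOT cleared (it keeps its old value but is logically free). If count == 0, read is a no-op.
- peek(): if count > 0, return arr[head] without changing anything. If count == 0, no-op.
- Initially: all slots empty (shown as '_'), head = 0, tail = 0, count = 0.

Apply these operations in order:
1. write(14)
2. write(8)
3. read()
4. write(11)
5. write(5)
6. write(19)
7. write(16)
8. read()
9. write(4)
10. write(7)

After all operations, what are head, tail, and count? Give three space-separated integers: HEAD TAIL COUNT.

Answer: 3 3 5

Derivation:
After op 1 (write(14)): arr=[14 _ _ _ _] head=0 tail=1 count=1
After op 2 (write(8)): arr=[14 8 _ _ _] head=0 tail=2 count=2
After op 3 (read()): arr=[14 8 _ _ _] head=1 tail=2 count=1
After op 4 (write(11)): arr=[14 8 11 _ _] head=1 tail=3 count=2
After op 5 (write(5)): arr=[14 8 11 5 _] head=1 tail=4 count=3
After op 6 (write(19)): arr=[14 8 11 5 19] head=1 tail=0 count=4
After op 7 (write(16)): arr=[16 8 11 5 19] head=1 tail=1 count=5
After op 8 (read()): arr=[16 8 11 5 19] head=2 tail=1 count=4
After op 9 (write(4)): arr=[16 4 11 5 19] head=2 tail=2 count=5
After op 10 (write(7)): arr=[16 4 7 5 19] head=3 tail=3 count=5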